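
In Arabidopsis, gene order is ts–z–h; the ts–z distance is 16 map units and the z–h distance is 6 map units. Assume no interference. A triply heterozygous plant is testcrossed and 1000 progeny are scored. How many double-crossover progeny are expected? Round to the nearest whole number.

Map distances give recombination frequencies of 0.160 and 0.060 for the two intervals.
With no interference, expected double-crossover frequency = 0.160 × 0.060 = 0.00960.
Expected number = 0.00960 × 1000 = 9.60 ≈ 10.

10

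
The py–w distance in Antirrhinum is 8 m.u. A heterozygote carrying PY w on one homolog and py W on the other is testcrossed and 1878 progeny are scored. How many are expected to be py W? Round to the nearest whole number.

864

A map distance of 8 m.u. corresponds to a recombination frequency of 0.080.
The F1 is PY w / py W, so py W is a parental gamete class with expected frequency (1 − r)/2 = 0.920/2 = 0.4600.
Expected number = 0.4600 × 1878 = 863.88 ≈ 864.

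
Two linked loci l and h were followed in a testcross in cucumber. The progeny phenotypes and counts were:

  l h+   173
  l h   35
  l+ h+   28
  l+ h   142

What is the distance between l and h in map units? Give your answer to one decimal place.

16.7 map units

The two most frequent classes, l+ h (142) and l h+ (173), are the parental types, so the F1 was l+ h / l h+.
The recombinant classes are l+ h+ and l h: 28 + 35 = 63.
Recombination frequency = 63/378 = 0.1667 ≈ 16.7%, i.e. 16.7 map units.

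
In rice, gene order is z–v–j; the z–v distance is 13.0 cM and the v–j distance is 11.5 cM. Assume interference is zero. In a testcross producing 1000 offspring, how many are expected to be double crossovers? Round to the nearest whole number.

Map distances give recombination frequencies of 0.130 and 0.115 for the two intervals.
With no interference, expected double-crossover frequency = 0.130 × 0.115 = 0.01495.
Expected number = 0.01495 × 1000 = 14.95 ≈ 15.

15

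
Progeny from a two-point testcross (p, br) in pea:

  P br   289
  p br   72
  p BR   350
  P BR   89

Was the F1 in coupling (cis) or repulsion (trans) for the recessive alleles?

The two most frequent classes are P br (289) and p BR (350); these are the parental (non-recombinant) types.
So the F1 carried P br on one chromosome and p BR on the other — the recessive alleles are on opposite chromosomes (trans / repulsion).

trans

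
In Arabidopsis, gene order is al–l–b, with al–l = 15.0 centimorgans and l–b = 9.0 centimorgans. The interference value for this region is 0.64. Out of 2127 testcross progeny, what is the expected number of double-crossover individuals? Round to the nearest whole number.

10

Map distances give recombination frequencies of 0.150 and 0.090 for the two intervals.
With interference 0.64 (so coincidence = 0.36), expected double-crossover frequency = 0.150 × 0.090 × 0.36 = 0.00486.
Expected number = 0.00486 × 2127 = 10.34 ≈ 10.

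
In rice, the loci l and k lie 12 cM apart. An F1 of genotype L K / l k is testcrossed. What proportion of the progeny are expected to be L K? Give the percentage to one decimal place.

A map distance of 12 cM corresponds to a recombination frequency of 0.120.
The F1 is L K / l k, so L K is a parental gamete class with expected frequency (1 − r)/2 = 0.880/2 = 0.4400.
That is 0.4400 = 44.0% of the progeny.

44.0%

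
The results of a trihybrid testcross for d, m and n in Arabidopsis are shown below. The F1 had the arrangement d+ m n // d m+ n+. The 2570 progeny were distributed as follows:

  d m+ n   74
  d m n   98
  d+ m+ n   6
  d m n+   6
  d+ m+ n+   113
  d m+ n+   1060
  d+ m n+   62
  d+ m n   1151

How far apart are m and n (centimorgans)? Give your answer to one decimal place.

The two rarest classes, d+ m+ n and d m n+, are the double crossovers. Comparing them with the parentals, only the m allele has switched, so m is the middle locus and the order is d – m – n.
Crossovers in the m–n interval produce the single-crossover classes d+ m n+ and d m+ n (62 + 74 = 136) plus the double crossovers (12).
RF(m–n) = (136 + 12) / 2570 = 148/2570 = 0.0576 → 5.8 centimorgans.

5.8 centimorgans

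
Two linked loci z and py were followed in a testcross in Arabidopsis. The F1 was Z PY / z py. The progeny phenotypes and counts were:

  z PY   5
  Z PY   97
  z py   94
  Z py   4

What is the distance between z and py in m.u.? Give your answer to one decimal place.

4.5 m.u.

The recombinant classes are Z py and z PY: 4 + 5 = 9.
Recombination frequency = 9/200 = 0.0450 ≈ 4.5%, i.e. 4.5 m.u.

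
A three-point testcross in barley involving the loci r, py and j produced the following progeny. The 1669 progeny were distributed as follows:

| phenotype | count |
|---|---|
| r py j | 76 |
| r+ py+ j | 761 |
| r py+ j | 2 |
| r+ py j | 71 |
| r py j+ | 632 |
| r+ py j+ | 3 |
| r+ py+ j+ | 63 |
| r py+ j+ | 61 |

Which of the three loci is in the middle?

The two most frequent reciprocal classes, r py j+ and r+ py+ j, are the parental types, so the F1 was r py j+ / r+ py+ j.
The two rarest classes, r+ py j+ and r py+ j, are the double crossovers. Comparing them with the parentals, only the r allele has switched, so r is the middle locus and the order is j – r – py.

r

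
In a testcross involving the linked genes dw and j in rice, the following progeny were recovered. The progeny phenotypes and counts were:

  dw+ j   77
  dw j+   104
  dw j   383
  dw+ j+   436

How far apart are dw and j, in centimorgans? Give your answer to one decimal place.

18.1 centimorgans

The two most frequent classes, dw+ j+ (436) and dw j (383), are the parental types, so the F1 was dw+ j+ / dw j.
The recombinant classes are dw+ j and dw j+: 77 + 104 = 181.
Recombination frequency = 181/1000 = 0.1810 ≈ 18.1%, i.e. 18.1 centimorgans.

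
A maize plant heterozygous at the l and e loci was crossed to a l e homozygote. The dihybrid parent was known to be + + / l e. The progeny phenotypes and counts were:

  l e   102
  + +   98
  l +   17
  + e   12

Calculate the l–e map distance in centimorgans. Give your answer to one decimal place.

12.7 centimorgans

The recombinant classes are + e and l +: 12 + 17 = 29.
Recombination frequency = 29/229 = 0.1266 ≈ 12.7%, i.e. 12.7 centimorgans.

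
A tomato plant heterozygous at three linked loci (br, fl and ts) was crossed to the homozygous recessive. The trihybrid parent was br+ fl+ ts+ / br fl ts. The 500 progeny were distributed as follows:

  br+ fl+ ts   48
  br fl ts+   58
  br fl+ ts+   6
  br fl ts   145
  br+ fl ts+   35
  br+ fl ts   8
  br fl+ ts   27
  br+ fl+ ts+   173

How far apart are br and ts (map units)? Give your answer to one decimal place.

24.0 map units

The two rarest classes, br fl+ ts+ and br+ fl ts, are the double crossovers. Comparing them with the parentals, only the br allele has switched, so br is the middle locus and the order is fl – br – ts.
Crossovers in the br–ts interval produce the single-crossover classes br+ fl+ ts and br fl ts+ (48 + 58 = 106) plus the double crossovers (14).
RF(br–ts) = (106 + 14) / 500 = 120/500 = 0.2400 → 24.0 map units.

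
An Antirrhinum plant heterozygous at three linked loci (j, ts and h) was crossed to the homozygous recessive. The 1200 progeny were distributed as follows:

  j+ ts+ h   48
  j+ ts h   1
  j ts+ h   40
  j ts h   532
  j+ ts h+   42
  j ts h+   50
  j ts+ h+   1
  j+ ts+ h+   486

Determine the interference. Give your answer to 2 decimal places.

The two most frequent reciprocal classes, j+ ts+ h+ and j ts h, are the parental types, so the F1 was j+ ts+ h+ / j ts h.
The two rarest classes, j ts+ h+ and j+ ts h, are the double crossovers. Comparing them with the parentals, only the j allele has switched, so j is the middle locus and the order is h – j – ts.
h–j: (98 + 2)/1200 = 0.0833; j–ts: (82 + 2)/1200 = 0.0700.
Expected DCO frequency = 0.0833 × 0.0700 ≈ 0.00583; observed = 2/1200 ≈ 0.00167.
Coefficient of coincidence = 0.00167/0.00583 ≈ 0.29; interference = 1 − 0.29 = 0.71.

0.71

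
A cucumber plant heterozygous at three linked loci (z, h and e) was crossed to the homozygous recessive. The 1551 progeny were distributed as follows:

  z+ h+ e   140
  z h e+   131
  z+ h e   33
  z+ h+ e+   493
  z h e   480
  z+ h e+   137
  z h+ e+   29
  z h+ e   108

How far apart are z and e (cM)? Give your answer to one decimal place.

The two most frequent reciprocal classes, z+ h+ e+ and z h e, are the parental types, so the F1 was z+ h+ e+ / z h e.
The two rarest classes, z h+ e+ and z+ h e, are the double crossovers. Comparing them with the parentals, only the z allele has switched, so z is the middle locus and the order is e – z – h.
Crossovers in the e–z interval produce the single-crossover classes z+ h+ e and z h e+ (140 + 131 = 271) plus the double crossovers (62).
RF(e–z) = (271 + 62) / 1551 = 333/1551 = 0.2147 → 21.5 cM.

21.5 cM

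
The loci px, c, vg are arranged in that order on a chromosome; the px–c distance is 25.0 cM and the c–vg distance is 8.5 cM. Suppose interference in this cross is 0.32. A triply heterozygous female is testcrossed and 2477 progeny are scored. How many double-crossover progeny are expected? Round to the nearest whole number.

Map distances give recombination frequencies of 0.250 and 0.085 for the two intervals.
With interference 0.32 (so coincidence = 0.68), expected double-crossover frequency = 0.250 × 0.085 × 0.68 = 0.01445.
Expected number = 0.01445 × 2477 = 35.79 ≈ 36.

36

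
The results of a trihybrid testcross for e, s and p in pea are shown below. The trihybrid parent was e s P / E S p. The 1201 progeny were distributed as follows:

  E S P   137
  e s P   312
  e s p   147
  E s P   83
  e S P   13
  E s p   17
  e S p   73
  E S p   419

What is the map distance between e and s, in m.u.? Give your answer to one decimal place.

15.5 m.u.

The two rarest classes, e S P and E s p, are the double crossovers. Comparing them with the parentals, only the s allele has switched, so s is the middle locus and the order is p – s – e.
Crossovers in the s–e interval produce the single-crossover classes E s P and e S p (83 + 73 = 156) plus the double crossovers (30).
RF(s–e) = (156 + 30) / 1201 = 186/1201 = 0.1549 → 15.5 m.u.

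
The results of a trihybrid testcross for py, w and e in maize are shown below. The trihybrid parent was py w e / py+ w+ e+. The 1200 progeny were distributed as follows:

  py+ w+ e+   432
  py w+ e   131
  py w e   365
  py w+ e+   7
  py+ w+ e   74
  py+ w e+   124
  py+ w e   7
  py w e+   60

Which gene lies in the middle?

The two rarest classes, py+ w e and py w+ e+, are the double crossovers. Comparing them with the parentals, only the py allele has switched, so py is the middle locus and the order is w – py – e.

py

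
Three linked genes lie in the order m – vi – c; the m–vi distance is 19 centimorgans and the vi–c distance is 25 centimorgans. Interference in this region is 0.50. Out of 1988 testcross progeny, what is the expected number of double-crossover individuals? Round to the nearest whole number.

Map distances give recombination frequencies of 0.190 and 0.250 for the two intervals.
With interference 0.50 (so coincidence = 0.50), expected double-crossover frequency = 0.190 × 0.250 × 0.50 = 0.02375.
Expected number = 0.02375 × 1988 = 47.22 ≈ 47.

47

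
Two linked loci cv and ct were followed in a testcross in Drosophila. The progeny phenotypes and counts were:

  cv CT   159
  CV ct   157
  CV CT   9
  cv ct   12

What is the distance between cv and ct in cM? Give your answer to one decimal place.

6.2 cM

The two most frequent classes, CV ct (157) and cv CT (159), are the parental types, so the F1 was CV ct / cv CT.
The recombinant classes are CV CT and cv ct: 9 + 12 = 21.
Recombination frequency = 21/337 = 0.0623 ≈ 6.2%, i.e. 6.2 cM.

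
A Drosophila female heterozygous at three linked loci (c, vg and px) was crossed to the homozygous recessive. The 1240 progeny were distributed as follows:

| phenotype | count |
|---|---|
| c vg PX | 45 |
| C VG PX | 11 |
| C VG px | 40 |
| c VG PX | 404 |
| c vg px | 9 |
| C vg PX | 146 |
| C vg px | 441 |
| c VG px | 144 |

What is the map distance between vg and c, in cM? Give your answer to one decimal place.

8.5 cM

The two most frequent reciprocal classes, c VG PX and C vg px, are the parental types, so the F1 was c VG PX / C vg px.
The two rarest classes, C VG PX and c vg px, are the double crossovers. Comparing them with the parentals, only the c allele has switched, so c is the middle locus and the order is vg – c – px.
Crossovers in the vg–c interval produce the single-crossover classes c vg PX and C VG px (45 + 40 = 85) plus the double crossovers (20).
RF(vg–c) = (85 + 20) / 1240 = 105/1240 = 0.0847 → 8.5 cM.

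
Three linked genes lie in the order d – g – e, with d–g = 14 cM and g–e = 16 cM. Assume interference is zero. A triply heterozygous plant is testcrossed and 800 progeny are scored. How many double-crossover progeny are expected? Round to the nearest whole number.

18

Map distances give recombination frequencies of 0.140 and 0.160 for the two intervals.
With no interference, expected double-crossover frequency = 0.140 × 0.160 = 0.02240.
Expected number = 0.02240 × 800 = 17.92 ≈ 18.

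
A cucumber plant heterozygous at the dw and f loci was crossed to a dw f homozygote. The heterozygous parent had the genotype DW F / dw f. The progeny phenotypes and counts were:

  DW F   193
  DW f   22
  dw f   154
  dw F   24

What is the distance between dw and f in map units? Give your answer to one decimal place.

The recombinant classes are DW f and dw F: 22 + 24 = 46.
Recombination frequency = 46/393 = 0.1170 ≈ 11.7%, i.e. 11.7 map units.

11.7 map units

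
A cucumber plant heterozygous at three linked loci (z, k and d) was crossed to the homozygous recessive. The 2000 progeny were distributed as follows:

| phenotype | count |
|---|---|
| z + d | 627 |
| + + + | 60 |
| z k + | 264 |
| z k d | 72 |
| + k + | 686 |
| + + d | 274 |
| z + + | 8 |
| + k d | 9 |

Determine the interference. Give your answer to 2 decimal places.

0.59

The two most frequent reciprocal classes, z + d and + k +, are the parental types, so the F1 was z + d / + k +.
The two rarest classes, z + + and + k d, are the double crossovers. Comparing them with the parentals, only the d allele has switched, so d is the middle locus and the order is k – d – z.
k–d: (132 + 17)/2000 = 0.0745; d–z: (538 + 17)/2000 = 0.2775.
Expected DCO frequency = 0.0745 × 0.2775 ≈ 0.02067; observed = 17/2000 ≈ 0.00850.
Coefficient of coincidence = 0.00850/0.02067 ≈ 0.41; interference = 1 − 0.41 = 0.59.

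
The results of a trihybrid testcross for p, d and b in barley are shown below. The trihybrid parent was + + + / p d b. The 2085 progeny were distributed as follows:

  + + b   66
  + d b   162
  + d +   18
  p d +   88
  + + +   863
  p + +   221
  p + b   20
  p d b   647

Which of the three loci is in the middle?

d

The two rarest classes, + d + and p + b, are the double crossovers. Comparing them with the parentals, only the d allele has switched, so d is the middle locus and the order is p – d – b.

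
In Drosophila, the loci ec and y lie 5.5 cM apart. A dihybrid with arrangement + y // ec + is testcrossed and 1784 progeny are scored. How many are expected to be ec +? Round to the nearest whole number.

A map distance of 5.5 cM corresponds to a recombination frequency of 0.055.
The F1 is + y / ec +, so ec + is a parental gamete class with expected frequency (1 − r)/2 = 0.945/2 = 0.4725.
Expected number = 0.4725 × 1784 = 842.94 ≈ 843.

843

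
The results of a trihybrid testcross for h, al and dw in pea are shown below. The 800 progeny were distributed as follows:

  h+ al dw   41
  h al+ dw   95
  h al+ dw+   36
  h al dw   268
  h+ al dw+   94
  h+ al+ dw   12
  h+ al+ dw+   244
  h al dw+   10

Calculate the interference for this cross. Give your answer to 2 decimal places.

The two most frequent reciprocal classes, h+ al+ dw+ and h al dw, are the parental types, so the F1 was h+ al+ dw+ / h al dw.
The two rarest classes, h+ al+ dw and h al dw+, are the double crossovers. Comparing them with the parentals, only the dw allele has switched, so dw is the middle locus and the order is h – dw – al.
h–dw: (77 + 22)/800 = 0.1237; dw–al: (189 + 22)/800 = 0.2637.
Expected DCO frequency = 0.1237 × 0.2637 ≈ 0.03262; observed = 22/800 ≈ 0.02750.
Coefficient of coincidence = 0.02750/0.03262 ≈ 0.84; interference = 1 − 0.84 = 0.16.

0.16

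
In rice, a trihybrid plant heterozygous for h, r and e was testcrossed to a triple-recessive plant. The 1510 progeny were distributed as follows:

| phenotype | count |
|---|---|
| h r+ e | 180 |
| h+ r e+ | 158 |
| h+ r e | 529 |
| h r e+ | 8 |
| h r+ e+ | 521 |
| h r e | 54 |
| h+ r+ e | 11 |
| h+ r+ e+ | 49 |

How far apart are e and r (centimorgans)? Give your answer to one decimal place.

23.6 centimorgans

The two most frequent reciprocal classes, h+ r e and h r+ e+, are the parental types, so the F1 was h+ r e / h r+ e+.
The two rarest classes, h+ r+ e and h r e+, are the double crossovers. Comparing them with the parentals, only the r allele has switched, so r is the middle locus and the order is h – r – e.
Crossovers in the r–e interval produce the single-crossover classes h+ r e+ and h r+ e (158 + 180 = 338) plus the double crossovers (19).
RF(r–e) = (338 + 19) / 1510 = 357/1510 = 0.2364 → 23.6 centimorgans.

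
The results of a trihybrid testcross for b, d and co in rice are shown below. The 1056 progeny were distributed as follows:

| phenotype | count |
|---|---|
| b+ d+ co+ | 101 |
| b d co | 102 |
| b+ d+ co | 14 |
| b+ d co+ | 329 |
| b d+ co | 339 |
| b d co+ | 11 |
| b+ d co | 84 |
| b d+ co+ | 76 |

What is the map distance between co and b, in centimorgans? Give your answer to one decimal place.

The two most frequent reciprocal classes, b d+ co and b+ d co+, are the parental types, so the F1 was b d+ co / b+ d co+.
The two rarest classes, b+ d+ co and b d co+, are the double crossovers. Comparing them with the parentals, only the b allele has switched, so b is the middle locus and the order is d – b – co.
Crossovers in the b–co interval produce the single-crossover classes b d+ co+ and b+ d co (76 + 84 = 160) plus the double crossovers (25).
RF(b–co) = (160 + 25) / 1056 = 185/1056 = 0.1752 → 17.5 centimorgans.

17.5 centimorgans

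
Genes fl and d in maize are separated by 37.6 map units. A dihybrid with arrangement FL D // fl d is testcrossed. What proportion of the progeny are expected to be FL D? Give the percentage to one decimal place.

A map distance of 37.6 map units corresponds to a recombination frequency of 0.376.
The F1 is FL D / fl d, so FL D is a parental gamete class with expected frequency (1 − r)/2 = 0.624/2 = 0.3120.
That is 0.3120 = 31.2% of the progeny.

31.2%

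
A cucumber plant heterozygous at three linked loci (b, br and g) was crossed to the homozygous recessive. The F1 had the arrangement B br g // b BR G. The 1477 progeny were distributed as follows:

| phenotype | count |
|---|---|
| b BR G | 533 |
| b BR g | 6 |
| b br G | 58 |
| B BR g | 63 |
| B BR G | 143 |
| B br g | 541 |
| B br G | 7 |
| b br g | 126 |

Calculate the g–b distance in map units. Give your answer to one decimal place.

19.1 map units

The two rarest classes, B br G and b BR g, are the double crossovers. Comparing them with the parentals, only the g allele has switched, so g is the middle locus and the order is b – g – br.
Crossovers in the b–g interval produce the single-crossover classes b br g and B BR G (126 + 143 = 269) plus the double crossovers (13).
RF(b–g) = (269 + 13) / 1477 = 282/1477 = 0.1909 → 19.1 map units.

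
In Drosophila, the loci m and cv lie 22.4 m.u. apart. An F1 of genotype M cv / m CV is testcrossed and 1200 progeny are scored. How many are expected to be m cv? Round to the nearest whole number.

A map distance of 22.4 m.u. corresponds to a recombination frequency of 0.224.
The F1 is M cv / m CV, so m cv is a recombinant gamete class with expected frequency r/2 = 0.224/2 = 0.1120.
Expected number = 0.1120 × 1200 = 134.40 ≈ 134.

134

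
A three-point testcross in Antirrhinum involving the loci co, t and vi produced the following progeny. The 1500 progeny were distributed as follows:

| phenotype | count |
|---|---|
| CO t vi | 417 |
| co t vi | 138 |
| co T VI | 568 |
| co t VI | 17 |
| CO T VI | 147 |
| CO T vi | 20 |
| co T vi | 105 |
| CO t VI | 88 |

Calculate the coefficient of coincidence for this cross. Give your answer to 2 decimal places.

0.75

The two most frequent reciprocal classes, co T VI and CO t vi, are the parental types, so the F1 was co T VI / CO t vi.
The two rarest classes, co t VI and CO T vi, are the double crossovers. Comparing them with the parentals, only the t allele has switched, so t is the middle locus and the order is co – t – vi.
co–t: (285 + 37)/1500 = 0.2147; t–vi: (193 + 37)/1500 = 0.1533.
Expected DCO frequency = 0.2147 × 0.1533 ≈ 0.03291; observed = 37/1500 ≈ 0.02467.
Coefficient of coincidence = 0.02467/0.03291 ≈ 0.75.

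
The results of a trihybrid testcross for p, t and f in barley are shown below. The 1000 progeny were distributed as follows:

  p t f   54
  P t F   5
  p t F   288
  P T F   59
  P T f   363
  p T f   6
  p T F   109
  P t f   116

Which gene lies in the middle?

p

The two most frequent reciprocal classes, p t F and P T f, are the parental types, so the F1 was p t F / P T f.
The two rarest classes, P t F and p T f, are the double crossovers. Comparing them with the parentals, only the p allele has switched, so p is the middle locus and the order is t – p – f.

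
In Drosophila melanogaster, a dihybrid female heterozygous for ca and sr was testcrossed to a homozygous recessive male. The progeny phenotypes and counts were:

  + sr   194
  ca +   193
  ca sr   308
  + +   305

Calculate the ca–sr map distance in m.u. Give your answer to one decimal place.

The two most frequent classes, + + (305) and ca sr (308), are the parental types, so the F1 was + + / ca sr.
The recombinant classes are + sr and ca +: 194 + 193 = 387.
Recombination frequency = 387/1000 = 0.3870 ≈ 38.7%, i.e. 38.7 m.u.

38.7 m.u.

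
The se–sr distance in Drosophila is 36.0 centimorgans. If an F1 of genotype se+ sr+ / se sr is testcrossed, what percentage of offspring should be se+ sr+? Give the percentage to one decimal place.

A map distance of 36.0 centimorgans corresponds to a recombination frequency of 0.360.
The F1 is se+ sr+ / se sr, so se+ sr+ is a parental gamete class with expected frequency (1 − r)/2 = 0.640/2 = 0.3200.
That is 0.3200 = 32.0% of the progeny.

32.0%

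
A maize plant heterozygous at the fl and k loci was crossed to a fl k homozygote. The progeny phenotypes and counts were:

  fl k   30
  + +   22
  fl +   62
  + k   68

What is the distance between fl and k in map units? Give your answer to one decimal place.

28.6 map units

The two most frequent classes, + k (68) and fl + (62), are the parental types, so the F1 was + k / fl +.
The recombinant classes are + + and fl k: 22 + 30 = 52.
Recombination frequency = 52/182 = 0.2857 ≈ 28.6%, i.e. 28.6 map units.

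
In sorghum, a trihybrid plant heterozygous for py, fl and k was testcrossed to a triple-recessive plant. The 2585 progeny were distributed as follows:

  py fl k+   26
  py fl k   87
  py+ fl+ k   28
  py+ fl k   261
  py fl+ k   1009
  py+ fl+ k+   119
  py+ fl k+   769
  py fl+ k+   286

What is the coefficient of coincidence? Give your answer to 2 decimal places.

0.89

The two most frequent reciprocal classes, py+ fl k+ and py fl+ k, are the parental types, so the F1 was py+ fl k+ / py fl+ k.
The two rarest classes, py fl k+ and py+ fl+ k, are the double crossovers. Comparing them with the parentals, only the py allele has switched, so py is the middle locus and the order is k – py – fl.
k–py: (547 + 54)/2585 = 0.2325; py–fl: (206 + 54)/2585 = 0.1006.
Expected DCO frequency = 0.2325 × 0.1006 ≈ 0.02339; observed = 54/2585 ≈ 0.02089.
Coefficient of coincidence = 0.02089/0.02339 ≈ 0.89.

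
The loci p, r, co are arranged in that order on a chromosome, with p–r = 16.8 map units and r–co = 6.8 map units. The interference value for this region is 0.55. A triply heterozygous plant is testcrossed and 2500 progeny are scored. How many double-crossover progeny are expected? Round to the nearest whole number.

Map distances give recombination frequencies of 0.168 and 0.068 for the two intervals.
With interference 0.55 (so coincidence = 0.45), expected double-crossover frequency = 0.168 × 0.068 × 0.45 = 0.00514.
Expected number = 0.00514 × 2500 = 12.85 ≈ 13.

13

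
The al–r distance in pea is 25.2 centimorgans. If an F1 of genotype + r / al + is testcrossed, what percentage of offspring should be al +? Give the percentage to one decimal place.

A map distance of 25.2 centimorgans corresponds to a recombination frequency of 0.252.
The F1 is + r / al +, so al + is a parental gamete class with expected frequency (1 − r)/2 = 0.748/2 = 0.3740.
That is 0.3740 = 37.4% of the progeny.

37.4%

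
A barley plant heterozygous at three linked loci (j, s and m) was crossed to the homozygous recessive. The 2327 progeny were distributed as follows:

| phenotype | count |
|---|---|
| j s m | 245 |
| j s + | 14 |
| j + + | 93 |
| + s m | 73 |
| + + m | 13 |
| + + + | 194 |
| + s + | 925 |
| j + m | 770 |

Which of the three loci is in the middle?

The two most frequent reciprocal classes, + s + and j + m, are the parental types, so the F1 was + s + / j + m.
The two rarest classes, j s + and + + m, are the double crossovers. Comparing them with the parentals, only the j allele has switched, so j is the middle locus and the order is s – j – m.

j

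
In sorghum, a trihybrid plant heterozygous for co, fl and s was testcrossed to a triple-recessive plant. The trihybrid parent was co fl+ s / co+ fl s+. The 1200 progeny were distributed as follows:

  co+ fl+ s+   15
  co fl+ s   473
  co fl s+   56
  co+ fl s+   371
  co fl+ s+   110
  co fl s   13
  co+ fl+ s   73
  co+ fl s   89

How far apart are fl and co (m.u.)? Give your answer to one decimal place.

13.1 m.u.

The two rarest classes, co fl s and co+ fl+ s+, are the double crossovers. Comparing them with the parentals, only the fl allele has switched, so fl is the middle locus and the order is co – fl – s.
Crossovers in the co–fl interval produce the single-crossover classes co+ fl+ s and co fl s+ (73 + 56 = 129) plus the double crossovers (28).
RF(co–fl) = (129 + 28) / 1200 = 157/1200 = 0.1308 → 13.1 m.u.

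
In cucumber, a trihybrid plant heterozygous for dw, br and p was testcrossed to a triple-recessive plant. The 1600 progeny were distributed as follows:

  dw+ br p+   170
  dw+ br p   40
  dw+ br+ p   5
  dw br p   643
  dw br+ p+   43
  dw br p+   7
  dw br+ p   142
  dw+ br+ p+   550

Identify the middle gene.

p

The two most frequent reciprocal classes, dw br p and dw+ br+ p+, are the parental types, so the F1 was dw br p / dw+ br+ p+.
The two rarest classes, dw br p+ and dw+ br+ p, are the double crossovers. Comparing them with the parentals, only the p allele has switched, so p is the middle locus and the order is br – p – dw.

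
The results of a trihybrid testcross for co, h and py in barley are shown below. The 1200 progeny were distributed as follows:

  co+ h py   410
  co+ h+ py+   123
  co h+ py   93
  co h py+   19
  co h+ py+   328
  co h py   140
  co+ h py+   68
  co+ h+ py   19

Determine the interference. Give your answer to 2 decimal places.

0.24

The two most frequent reciprocal classes, co+ h py and co h+ py+, are the parental types, so the F1 was co+ h py / co h+ py+.
The two rarest classes, co+ h+ py and co h py+, are the double crossovers. Comparing them with the parentals, only the h allele has switched, so h is the middle locus and the order is co – h – py.
co–h: (263 + 38)/1200 = 0.2508; h–py: (161 + 38)/1200 = 0.1658.
Expected DCO frequency = 0.2508 × 0.1658 ≈ 0.04158; observed = 38/1200 ≈ 0.03167.
Coefficient of coincidence = 0.03167/0.04158 ≈ 0.76; interference = 1 − 0.76 = 0.24.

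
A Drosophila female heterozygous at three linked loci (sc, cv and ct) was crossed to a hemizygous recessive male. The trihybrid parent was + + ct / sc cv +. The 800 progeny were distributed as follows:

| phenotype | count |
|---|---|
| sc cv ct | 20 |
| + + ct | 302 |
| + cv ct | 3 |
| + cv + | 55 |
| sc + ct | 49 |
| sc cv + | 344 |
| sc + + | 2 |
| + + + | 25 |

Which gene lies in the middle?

The two rarest classes, + cv ct and sc + +, are the double crossovers. Comparing them with the parentals, only the cv allele has switched, so cv is the middle locus and the order is sc – cv – ct.

cv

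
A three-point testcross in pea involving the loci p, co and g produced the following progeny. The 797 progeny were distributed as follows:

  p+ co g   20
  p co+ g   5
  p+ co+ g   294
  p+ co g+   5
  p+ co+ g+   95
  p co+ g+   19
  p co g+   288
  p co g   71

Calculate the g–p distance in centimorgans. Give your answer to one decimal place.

22.1 centimorgans

The two most frequent reciprocal classes, p co g+ and p+ co+ g, are the parental types, so the F1 was p co g+ / p+ co+ g.
The two rarest classes, p+ co g+ and p co+ g, are the double crossovers. Comparing them with the parentals, only the p allele has switched, so p is the middle locus and the order is co – p – g.
Crossovers in the p–g interval produce the single-crossover classes p co g and p+ co+ g+ (71 + 95 = 166) plus the double crossovers (10).
RF(p–g) = (166 + 10) / 797 = 176/797 = 0.2208 → 22.1 centimorgans.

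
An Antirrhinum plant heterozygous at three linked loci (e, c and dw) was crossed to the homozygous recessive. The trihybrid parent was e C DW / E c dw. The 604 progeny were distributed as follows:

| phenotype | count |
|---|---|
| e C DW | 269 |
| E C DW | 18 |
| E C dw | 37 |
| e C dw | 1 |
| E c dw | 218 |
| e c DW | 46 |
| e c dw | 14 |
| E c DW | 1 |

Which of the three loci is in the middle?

The two rarest classes, e C dw and E c DW, are the double crossovers. Comparing them with the parentals, only the dw allele has switched, so dw is the middle locus and the order is e – dw – c.

dw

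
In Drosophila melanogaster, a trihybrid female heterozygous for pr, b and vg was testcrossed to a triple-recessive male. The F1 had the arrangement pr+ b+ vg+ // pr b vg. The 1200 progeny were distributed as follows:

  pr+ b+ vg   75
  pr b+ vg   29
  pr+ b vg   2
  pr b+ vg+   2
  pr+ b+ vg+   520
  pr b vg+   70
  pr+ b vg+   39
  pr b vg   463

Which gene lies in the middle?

The two rarest classes, pr b+ vg+ and pr+ b vg, are the double crossovers. Comparing them with the parentals, only the pr allele has switched, so pr is the middle locus and the order is vg – pr – b.

pr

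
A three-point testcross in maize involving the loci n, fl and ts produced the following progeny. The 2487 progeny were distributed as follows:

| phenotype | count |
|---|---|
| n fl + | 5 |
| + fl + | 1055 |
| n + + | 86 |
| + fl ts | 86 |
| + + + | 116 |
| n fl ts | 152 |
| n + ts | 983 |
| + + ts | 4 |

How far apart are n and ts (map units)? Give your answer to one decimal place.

The two most frequent reciprocal classes, n + ts and + fl +, are the parental types, so the F1 was n + ts / + fl +.
The two rarest classes, + + ts and n fl +, are the double crossovers. Comparing them with the parentals, only the n allele has switched, so n is the middle locus and the order is ts – n – fl.
Crossovers in the ts–n interval produce the single-crossover classes n + + and + fl ts (86 + 86 = 172) plus the double crossovers (9).
RF(ts–n) = (172 + 9) / 2487 = 181/2487 = 0.0728 → 7.3 map units.

7.3 map units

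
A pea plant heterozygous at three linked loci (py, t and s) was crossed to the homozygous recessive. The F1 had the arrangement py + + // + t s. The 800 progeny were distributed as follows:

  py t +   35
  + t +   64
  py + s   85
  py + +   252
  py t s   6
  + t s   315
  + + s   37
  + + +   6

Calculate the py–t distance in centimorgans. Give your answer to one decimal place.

10.5 centimorgans

The two rarest classes, + + + and py t s, are the double crossovers. Comparing them with the parentals, only the py allele has switched, so py is the middle locus and the order is t – py – s.
Crossovers in the t–py interval produce the single-crossover classes py t + and + + s (35 + 37 = 72) plus the double crossovers (12).
RF(t–py) = (72 + 12) / 800 = 84/800 = 0.1050 → 10.5 centimorgans.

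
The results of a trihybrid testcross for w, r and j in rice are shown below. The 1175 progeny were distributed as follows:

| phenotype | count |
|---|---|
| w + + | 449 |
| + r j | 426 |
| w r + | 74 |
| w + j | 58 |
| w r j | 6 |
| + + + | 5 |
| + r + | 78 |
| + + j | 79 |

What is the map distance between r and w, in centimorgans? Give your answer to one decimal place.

14.0 centimorgans

The two most frequent reciprocal classes, w + + and + r j, are the parental types, so the F1 was w + + / + r j.
The two rarest classes, + + + and w r j, are the double crossovers. Comparing them with the parentals, only the w allele has switched, so w is the middle locus and the order is j – w – r.
Crossovers in the w–r interval produce the single-crossover classes w r + and + + j (74 + 79 = 153) plus the double crossovers (11).
RF(w–r) = (153 + 11) / 1175 = 164/1175 = 0.1396 → 14.0 centimorgans.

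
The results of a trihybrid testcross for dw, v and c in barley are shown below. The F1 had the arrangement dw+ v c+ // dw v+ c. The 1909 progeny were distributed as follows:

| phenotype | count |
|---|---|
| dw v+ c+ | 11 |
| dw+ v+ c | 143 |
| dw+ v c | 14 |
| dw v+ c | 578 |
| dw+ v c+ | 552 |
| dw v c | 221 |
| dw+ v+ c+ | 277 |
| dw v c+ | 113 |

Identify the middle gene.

c

The two rarest classes, dw+ v c and dw v+ c+, are the double crossovers. Comparing them with the parentals, only the c allele has switched, so c is the middle locus and the order is v – c – dw.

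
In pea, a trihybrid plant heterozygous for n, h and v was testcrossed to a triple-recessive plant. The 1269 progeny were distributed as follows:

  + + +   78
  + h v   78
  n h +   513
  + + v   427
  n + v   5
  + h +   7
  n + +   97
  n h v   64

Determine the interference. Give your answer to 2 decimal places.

The two most frequent reciprocal classes, n h + and + + v, are the parental types, so the F1 was n h + / + + v.
The two rarest classes, + h + and n + v, are the double crossovers. Comparing them with the parentals, only the n allele has switched, so n is the middle locus and the order is h – n – v.
h–n: (175 + 12)/1269 = 0.1474; n–v: (142 + 12)/1269 = 0.1214.
Expected DCO frequency = 0.1474 × 0.1214 ≈ 0.01789; observed = 12/1269 ≈ 0.00946.
Coefficient of coincidence = 0.00946/0.01789 ≈ 0.53; interference = 1 − 0.53 = 0.47.

0.47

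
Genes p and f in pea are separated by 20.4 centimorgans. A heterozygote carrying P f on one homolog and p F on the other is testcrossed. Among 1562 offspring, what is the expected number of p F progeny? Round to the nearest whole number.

A map distance of 20.4 centimorgans corresponds to a recombination frequency of 0.204.
The F1 is P f / p F, so p F is a parental gamete class with expected frequency (1 − r)/2 = 0.796/2 = 0.3980.
Expected number = 0.3980 × 1562 = 621.68 ≈ 622.

622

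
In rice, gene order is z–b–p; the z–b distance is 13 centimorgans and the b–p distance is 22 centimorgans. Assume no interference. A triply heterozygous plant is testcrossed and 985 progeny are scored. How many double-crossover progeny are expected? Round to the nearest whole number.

Map distances give recombination frequencies of 0.130 and 0.220 for the two intervals.
With no interference, expected double-crossover frequency = 0.130 × 0.220 = 0.02860.
Expected number = 0.02860 × 985 = 28.17 ≈ 28.

28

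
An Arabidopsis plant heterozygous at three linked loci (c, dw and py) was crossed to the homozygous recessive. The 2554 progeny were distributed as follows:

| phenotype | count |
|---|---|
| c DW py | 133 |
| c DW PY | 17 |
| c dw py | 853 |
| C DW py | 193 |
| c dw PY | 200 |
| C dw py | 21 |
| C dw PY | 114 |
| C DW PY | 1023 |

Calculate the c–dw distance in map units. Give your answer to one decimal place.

The two most frequent reciprocal classes, C DW PY and c dw py, are the parental types, so the F1 was C DW PY / c dw py.
The two rarest classes, c DW PY and C dw py, are the double crossovers. Comparing them with the parentals, only the c allele has switched, so c is the middle locus and the order is dw – c – py.
Crossovers in the dw–c interval produce the single-crossover classes C dw PY and c DW py (114 + 133 = 247) plus the double crossovers (38).
RF(dw–c) = (247 + 38) / 2554 = 285/2554 = 0.1116 → 11.2 map units.

11.2 map units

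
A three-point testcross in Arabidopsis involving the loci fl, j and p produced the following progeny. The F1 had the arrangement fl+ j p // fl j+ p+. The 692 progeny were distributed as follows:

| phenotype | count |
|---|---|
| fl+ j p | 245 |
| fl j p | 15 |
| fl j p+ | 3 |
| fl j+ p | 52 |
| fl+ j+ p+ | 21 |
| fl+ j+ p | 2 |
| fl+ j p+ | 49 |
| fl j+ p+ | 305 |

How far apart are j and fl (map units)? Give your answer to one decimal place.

5.9 map units

The two rarest classes, fl+ j+ p and fl j p+, are the double crossovers. Comparing them with the parentals, only the j allele has switched, so j is the middle locus and the order is fl – j – p.
Crossovers in the fl–j interval produce the single-crossover classes fl j p and fl+ j+ p+ (15 + 21 = 36) plus the double crossovers (5).
RF(fl–j) = (36 + 5) / 692 = 41/692 = 0.0592 → 5.9 map units.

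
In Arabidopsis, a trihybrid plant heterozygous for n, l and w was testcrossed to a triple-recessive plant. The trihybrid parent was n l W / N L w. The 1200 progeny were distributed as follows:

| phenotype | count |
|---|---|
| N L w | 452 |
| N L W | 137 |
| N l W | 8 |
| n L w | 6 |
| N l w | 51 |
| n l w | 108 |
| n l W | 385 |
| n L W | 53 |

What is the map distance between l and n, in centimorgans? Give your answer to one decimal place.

The two rarest classes, N l W and n L w, are the double crossovers. Comparing them with the parentals, only the n allele has switched, so n is the middle locus and the order is w – n – l.
Crossovers in the n–l interval produce the single-crossover classes n L W and N l w (53 + 51 = 104) plus the double crossovers (14).
RF(n–l) = (104 + 14) / 1200 = 118/1200 = 0.0983 → 9.8 centimorgans.

9.8 centimorgans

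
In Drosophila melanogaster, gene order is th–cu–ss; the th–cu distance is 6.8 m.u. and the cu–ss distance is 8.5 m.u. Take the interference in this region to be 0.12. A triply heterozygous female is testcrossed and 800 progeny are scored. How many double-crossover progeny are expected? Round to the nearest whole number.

4

Map distances give recombination frequencies of 0.068 and 0.085 for the two intervals.
With interference 0.12 (so coincidence = 0.88), expected double-crossover frequency = 0.068 × 0.085 × 0.88 = 0.00509.
Expected number = 0.00509 × 800 = 4.07 ≈ 4.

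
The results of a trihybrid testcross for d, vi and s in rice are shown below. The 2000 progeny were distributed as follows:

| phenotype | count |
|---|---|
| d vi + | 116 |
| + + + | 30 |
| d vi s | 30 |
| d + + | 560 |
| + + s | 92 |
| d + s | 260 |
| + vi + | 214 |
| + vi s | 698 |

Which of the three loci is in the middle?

d

The two most frequent reciprocal classes, + vi s and d + +, are the parental types, so the F1 was + vi s / d + +.
The two rarest classes, d vi s and + + +, are the double crossovers. Comparing them with the parentals, only the d allele has switched, so d is the middle locus and the order is vi – d – s.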